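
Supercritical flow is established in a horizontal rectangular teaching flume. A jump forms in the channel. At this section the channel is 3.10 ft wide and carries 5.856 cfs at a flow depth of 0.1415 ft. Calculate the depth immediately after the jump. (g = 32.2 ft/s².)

y₂ = 1.183 ft

q = Q/b = 5.856/3.10 = 1.889 ft²/s; V₁ = q/y₁ = 13.35 ft/s. Fr₁ = V₁/√(g·y₁) = 6.254.
Bélanger equation: y₂/y₁ = ½[√(1 + 8Fr₁²) − 1] = ½[√313.93 − 1] = 8.359.
y₂ = 8.359 × 0.1415 = 1.183 ft.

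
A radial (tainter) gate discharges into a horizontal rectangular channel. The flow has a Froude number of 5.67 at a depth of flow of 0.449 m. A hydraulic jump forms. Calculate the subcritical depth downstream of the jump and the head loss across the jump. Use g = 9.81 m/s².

y₂ = 3.38 m; ΔE = 4.16 m

Fr₁ = 5.67 (given).
Sequent-depth ratio: y₂/y₁ = ½[√(1 + 8Fr₁²) − 1] = ½[√258.2 − 1] = 7.53.
y₂ = 7.53 × 0.449 = 3.38 m.
V₁ = Fr₁·√(g·y₁) = 5.67×√(9.81×0.449) = 11.9 m/s; q = V₁·y₁ = 5.34 m²/s. V₂ = q/y₂ = 5.34/3.38 = 1.58 m/s. E₁ = y₁ + V₁²/2g = 7.67 m; E₂ = y₂ + V₂²/2g = 3.51 m. ΔE = E₁ − E₂ = 4.16 m.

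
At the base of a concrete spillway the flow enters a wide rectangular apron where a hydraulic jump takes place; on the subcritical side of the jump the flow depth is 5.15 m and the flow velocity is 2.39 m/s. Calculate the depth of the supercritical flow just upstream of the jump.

Fr₂ = V₂/√(g·y₂) = 2.39/√(9.81×5.15) = 0.336.
From the momentum equation (using Fr₂), y₁/y₂ = ½[√(1 + 8Fr₂²) − 1] = ½[√1.905 − 1] = 0.190.
y₁ = 0.190 × 5.15 = 0.979 m.

y₁ = 0.979 m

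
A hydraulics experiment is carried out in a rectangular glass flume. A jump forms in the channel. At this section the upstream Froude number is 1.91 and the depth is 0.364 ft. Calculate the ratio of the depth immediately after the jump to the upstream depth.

Fr₁ = 1.91 (given).
By Bélanger, y₂/y₁ = ½[√(1 + 8Fr₁²) − 1] = ½[√30.18 − 1] = 2.25.

y₂/y₁ = 2.25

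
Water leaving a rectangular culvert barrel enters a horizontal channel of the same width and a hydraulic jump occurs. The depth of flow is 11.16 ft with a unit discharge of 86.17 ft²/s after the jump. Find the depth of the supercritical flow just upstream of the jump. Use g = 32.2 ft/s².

y₁ = 2.932 ft

V₂ = q/y₂ = 86.17/11.16 = 7.721 ft/s; Fr₂ = V₂/√(g·y₂) = 0.4073.
Since the conjugate-depth ratio holds either way, y₁/y₂ = ½[√(1 + 8Fr₂²) − 1] = ½[√2.3273 − 1] = 0.2628.
y₁ = 0.2628 × 11.16 = 2.932 ft.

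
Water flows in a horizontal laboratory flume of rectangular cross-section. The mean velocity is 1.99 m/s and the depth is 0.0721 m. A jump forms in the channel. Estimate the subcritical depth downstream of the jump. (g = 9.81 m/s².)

Fr₁ = V₁/√(g·y₁) = 1.99/√(9.81×0.0721) = 2.37.
Bélanger equation: y₂/y₁ = ½[√(1 + 8Fr₁²) − 1] = ½[√45.79 − 1] = 2.88.
y₂ = 2.88 × 0.0721 = 0.208 m.

y₂ = 0.208 m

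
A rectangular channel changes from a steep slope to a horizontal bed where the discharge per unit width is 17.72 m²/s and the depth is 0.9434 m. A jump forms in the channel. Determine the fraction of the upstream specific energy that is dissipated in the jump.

V₁ = q/y₁ = 17.72/0.9434 = 18.78 m/s. Fr₁ = V₁/√(g·y₁) = 18.78/√(9.81×0.9434) = 6.174.
From the momentum equation for a rectangular channel, y₂/y₁ = ½[√(1 + 8Fr₁²) − 1] = ½[√305.97 − 1] = 8.246.
y₂ = 8.246 × 0.9434 = 7.779 m.
E₁ = y₁ + V₁²/2g = 18.93 m. ΔE = (y₂ − y₁)³/(4y₁y₂) = 10.88 m. ΔE/E₁ = 10.88/18.93 = 0.575.

ΔE/E₁ = 0.575 (57.5%)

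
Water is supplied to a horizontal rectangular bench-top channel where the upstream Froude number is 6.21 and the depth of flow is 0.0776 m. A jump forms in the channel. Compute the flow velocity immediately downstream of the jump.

V₂ = 0.653 m/s

Fr₁ = 6.21 (given).
From the momentum equation for a rectangular channel, y₂/y₁ = ½[√(1 + 8Fr₁²) − 1] = ½[√309.5 − 1] = 8.30.
y₂ = 8.30 × 0.0776 = 0.644 m.
V₁ = Fr₁·√(g·y₁) = 6.21×√(9.81×0.0776) = 5.42 m/s; q = V₁·y₁ = 0.420 m²/s.
V₂ = q/y₂ = 0.420/0.644 = 0.653 m/s.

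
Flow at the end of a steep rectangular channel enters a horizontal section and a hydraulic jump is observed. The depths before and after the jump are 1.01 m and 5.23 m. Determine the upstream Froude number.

Fr₁ = 4.00

For a rectangular channel the momentum equation gives q² = ½·g·y₁·y₂·(y₁ + y₂) = ½×9.81×1.01×5.23×6.24 = 162.
q = √162 = 12.7 m²/s.
V₁ = q/y₁ = 12.6 m/s; Fr₁ = V₁/√(g·y₁) = 4.00.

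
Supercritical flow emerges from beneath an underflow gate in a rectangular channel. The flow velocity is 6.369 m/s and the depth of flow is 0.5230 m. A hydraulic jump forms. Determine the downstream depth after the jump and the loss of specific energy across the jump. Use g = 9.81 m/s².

y₂ = 1.835 m; ΔE = 0.5879 m

Fr₁ = V₁/√(g·y₁) = 6.369/√(9.81×0.5230) = 2.812.
Bélanger equation: y₂/y₁ = ½[√(1 + 8Fr₁²) − 1] = ½[√64.250 − 1] = 3.508.
y₂ = 3.508 × 0.5230 = 1.835 m.
Head loss: ΔE = (y₂ − y₁)³/(4y₁y₂) = (1.835 − 0.5230)³/(4×0.5230×1.835) = 2.256/3.838 = 0.5879 m.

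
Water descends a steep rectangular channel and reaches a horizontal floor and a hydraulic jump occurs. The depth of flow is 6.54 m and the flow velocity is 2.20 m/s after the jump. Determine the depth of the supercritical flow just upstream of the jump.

Fr₂ = V₂/√(g·y₂) = 2.20/√(9.81×6.54) = 0.275.
The Bélanger relation is symmetric: y₁/y₂ = ½[√(1 + 8Fr₂²) − 1] = ½[√1.604 − 1] = 0.133.
y₁ = 0.133 × 6.54 = 0.871 m.

y₁ = 0.871 m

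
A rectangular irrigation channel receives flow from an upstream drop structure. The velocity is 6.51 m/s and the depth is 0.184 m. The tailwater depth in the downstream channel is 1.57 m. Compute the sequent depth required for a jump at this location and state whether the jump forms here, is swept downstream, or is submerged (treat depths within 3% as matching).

y₂ = 1.17 m; the jump is submerged

Fr₁ = V₁/√(g·y₁) = 6.51/√(9.81×0.184) = 4.85.
Bélanger equation: y₂/y₁ = ½[√(1 + 8Fr₁²) − 1] = ½[√188.8 − 1] = 6.37.
y₂ = 6.37 × 0.184 = 1.17 m.
Tailwater y_tw = 1.57 m: y_tw > y₂, so the jump is submerged.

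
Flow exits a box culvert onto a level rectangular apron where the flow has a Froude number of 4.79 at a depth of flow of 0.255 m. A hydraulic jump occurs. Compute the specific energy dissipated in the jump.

ΔE = 1.50 m

Fr₁ = 4.79 (given).
Sequent-depth ratio: y₂/y₁ = ½[√(1 + 8Fr₁²) − 1] = ½[√184.6 − 1] = 6.29.
y₂ = 6.29 × 0.255 = 1.60 m.
V₁ = Fr₁·√(g·y₁) = 4.79×√(9.81×0.255) = 7.58 m/s; q = V₁·y₁ = 1.93 m²/s. V₂ = q/y₂ = 1.93/1.60 = 1.20 m/s. E₁ = y₁ + V₁²/2g = 3.18 m; E₂ = y₂ + V₂²/2g = 1.68 m. ΔE = E₁ − E₂ = 1.50 m.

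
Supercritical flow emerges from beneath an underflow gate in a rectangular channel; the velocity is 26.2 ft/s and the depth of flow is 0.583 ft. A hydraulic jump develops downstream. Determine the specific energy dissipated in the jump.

ΔE = 6.38 ft

Fr₁ = V₁/√(g·y₁) = 26.2/√(32.2×0.583) = 6.05.
By Bélanger, y₂/y₁ = ½[√(1 + 8Fr₁²) − 1] = ½[√293.5 − 1] = 8.07.
y₂ = 8.07 × 0.583 = 4.70 ft.
Head loss: ΔE = (y₂ − y₁)³/(4y₁y₂) = (4.70 − 0.583)³/(4×0.583×4.70) = 69.9/11.0 = 6.38 ft.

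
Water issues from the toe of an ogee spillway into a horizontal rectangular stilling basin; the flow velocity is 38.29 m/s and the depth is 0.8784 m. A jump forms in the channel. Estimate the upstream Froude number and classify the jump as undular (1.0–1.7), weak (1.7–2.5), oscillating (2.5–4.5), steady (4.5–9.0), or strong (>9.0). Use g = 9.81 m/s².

Fr₁ = 13.04; strong jump

Fr₁ = V₁/√(g·y₁) = 38.29/√(9.81×0.8784) = 13.04.
Fr₁ = 13.04 lies in the strong range.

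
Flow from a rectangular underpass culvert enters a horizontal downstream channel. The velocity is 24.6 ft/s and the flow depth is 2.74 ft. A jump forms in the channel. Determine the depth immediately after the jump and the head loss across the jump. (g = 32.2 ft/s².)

Fr₁ = V₁/√(g·y₁) = 24.6/√(32.2×2.74) = 2.62.
Conjugate-depth relation: y₂/y₁ = ½[√(1 + 8Fr₁²) − 1] = ½[√55.87 − 1] = 3.24.
y₂ = 3.24 × 2.74 = 8.87 ft.
q = V₁·y₁ = 24.6 × 2.74 = 67.4 ft²/s. V₂ = q/y₂ = 67.4/8.87 = 7.60 ft/s. E₁ = y₁ + V₁²/2g = 12.1 ft; E₂ = y₂ + V₂²/2g = 9.77 ft. ΔE = E₁ − E₂ = 2.37 ft.

y₂ = 8.87 ft; ΔE = 2.37 ft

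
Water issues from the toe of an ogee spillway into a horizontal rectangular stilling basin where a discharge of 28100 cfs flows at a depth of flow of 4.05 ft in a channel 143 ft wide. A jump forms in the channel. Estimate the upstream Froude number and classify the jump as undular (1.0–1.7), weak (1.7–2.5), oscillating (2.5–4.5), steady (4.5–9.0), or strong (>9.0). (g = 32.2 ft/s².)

Fr₁ = 4.25; oscillating jump

q = Q/b = 28100/143 = 197 ft²/s; V₁ = q/y₁ = 48.5 ft/s. Fr₁ = V₁/√(g·y₁) = 4.25.
Fr₁ = 4.25 lies in the oscillating range.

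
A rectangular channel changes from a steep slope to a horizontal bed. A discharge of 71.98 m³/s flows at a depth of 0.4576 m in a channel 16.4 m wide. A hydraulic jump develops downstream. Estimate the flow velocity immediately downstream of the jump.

V₂ = 1.620 m/s

q = Q/b = 71.98/16.4 = 4.389 m²/s; V₁ = q/y₁ = 9.591 m/s. Fr₁ = V₁/√(g·y₁) = 4.527.
Sequent-depth ratio: y₂/y₁ = ½[√(1 + 8Fr₁²) − 1] = ½[√164.95 − 1] = 5.922.
y₂ = 5.922 × 0.4576 = 2.710 m.
V₂ = q/y₂ = 4.389/2.710 = 1.620 m/s.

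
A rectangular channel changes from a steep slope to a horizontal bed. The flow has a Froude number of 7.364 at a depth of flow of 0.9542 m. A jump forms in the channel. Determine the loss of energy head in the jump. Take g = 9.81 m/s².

Fr₁ = 7.364 (given).
Sequent-depth ratio: y₂/y₁ = ½[√(1 + 8Fr₁²) − 1] = ½[√434.83 − 1] = 9.926.
y₂ = 9.926 × 0.9542 = 9.472 m.
Head loss: ΔE = (y₂ − y₁)³/(4y₁y₂) = (9.472 − 0.9542)³/(4×0.9542×9.472) = 617.9/36.15 = 17.09 m.

ΔE = 17.09 m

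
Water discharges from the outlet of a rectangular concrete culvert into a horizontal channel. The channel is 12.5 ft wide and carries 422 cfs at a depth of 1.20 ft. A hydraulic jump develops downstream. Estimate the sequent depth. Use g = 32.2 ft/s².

y₂ = 7.10 ft

q = Q/b = 422/12.5 = 33.8 ft²/s; V₁ = q/y₁ = 28.1 ft/s. Fr₁ = V₁/√(g·y₁) = 4.53.
Conjugate-depth relation: y₂/y₁ = ½[√(1 + 8Fr₁²) − 1] = ½[√164.9 − 1] = 5.92.
y₂ = 5.92 × 1.20 = 7.10 ft.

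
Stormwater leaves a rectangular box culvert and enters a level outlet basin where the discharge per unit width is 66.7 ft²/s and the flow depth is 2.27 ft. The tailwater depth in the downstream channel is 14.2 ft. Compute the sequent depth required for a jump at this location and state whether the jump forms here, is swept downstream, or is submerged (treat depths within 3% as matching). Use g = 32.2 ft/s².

y₂ = 9.96 ft; the jump is submerged

V₁ = q/y₁ = 66.7/2.27 = 29.4 ft/s. Fr₁ = V₁/√(g·y₁) = 29.4/√(32.2×2.27) = 3.44.
Sequent-depth ratio: y₂/y₁ = ½[√(1 + 8Fr₁²) − 1] = ½[√95.49 − 1] = 4.39.
y₂ = 4.39 × 2.27 = 9.96 ft.
Tailwater y_tw = 14.2 ft: y_tw > y₂, so the jump is submerged.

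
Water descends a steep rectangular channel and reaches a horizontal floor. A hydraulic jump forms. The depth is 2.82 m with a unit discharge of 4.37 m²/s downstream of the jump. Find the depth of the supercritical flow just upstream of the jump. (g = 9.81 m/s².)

y₁ = 0.425 m

V₂ = q/y₂ = 4.37/2.82 = 1.55 m/s; Fr₂ = V₂/√(g·y₂) = 0.295.
Applying the sequent-depth relation in reverse, y₁/y₂ = ½[√(1 + 8Fr₂²) − 1] = ½[√1.694 − 1] = 0.151.
y₁ = 0.151 × 2.82 = 0.425 m.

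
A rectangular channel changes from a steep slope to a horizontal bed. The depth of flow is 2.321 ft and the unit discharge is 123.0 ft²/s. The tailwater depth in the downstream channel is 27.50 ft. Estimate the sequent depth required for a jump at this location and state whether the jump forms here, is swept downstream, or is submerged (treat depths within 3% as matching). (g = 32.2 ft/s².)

y₂ = 18.99 ft; the jump is submerged

V₁ = q/y₁ = 123.0/2.321 = 52.99 ft/s. Fr₁ = V₁/√(g·y₁) = 52.99/√(32.2×2.321) = 6.130.
Conjugate-depth relation: y₂/y₁ = ½[√(1 + 8Fr₁²) − 1] = ½[√301.62 − 1] = 8.184.
y₂ = 8.184 × 2.321 = 18.99 ft.
Tailwater y_tw = 27.50 ft: y_tw > y₂, so the jump is submerged.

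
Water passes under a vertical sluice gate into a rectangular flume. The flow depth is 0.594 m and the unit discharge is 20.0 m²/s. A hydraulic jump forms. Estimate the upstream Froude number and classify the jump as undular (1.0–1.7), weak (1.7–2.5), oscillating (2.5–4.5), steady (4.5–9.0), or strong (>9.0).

V₁ = q/y₁ = 20.0/0.594 = 33.7 m/s. Fr₁ = V₁/√(g·y₁) = 33.7/√(9.81×0.594) = 13.9.
Fr₁ = 13.9 lies in the strong range.

Fr₁ = 13.9; strong jump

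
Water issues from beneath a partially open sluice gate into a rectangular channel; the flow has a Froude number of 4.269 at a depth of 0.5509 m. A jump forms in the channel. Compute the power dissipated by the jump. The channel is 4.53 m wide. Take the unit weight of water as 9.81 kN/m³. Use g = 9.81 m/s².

P = 570.1 kW

Fr₁ = 4.269 (given).
Bélanger equation: y₂/y₁ = ½[√(1 + 8Fr₁²) − 1] = ½[√146.79 − 1] = 5.558.
y₂ = 5.558 × 0.5509 = 3.062 m.
Head loss: ΔE = (y₂ − y₁)³/(4y₁y₂) = (3.062 − 0.5509)³/(4×0.5509×3.062) = 15.83/6.747 = 2.346 m.
V₁ = Fr₁·√(g·y₁) = 4.269×√(9.81×0.5509) = 9.924 m/s; q = V₁·y₁ = 5.467 m²/s. Q = q·b = 5.467 × 4.53 = 24.77 m³/s. P = γ·Q·ΔE = 9.81 × 24.77 × 2.346 = 570.1 kW.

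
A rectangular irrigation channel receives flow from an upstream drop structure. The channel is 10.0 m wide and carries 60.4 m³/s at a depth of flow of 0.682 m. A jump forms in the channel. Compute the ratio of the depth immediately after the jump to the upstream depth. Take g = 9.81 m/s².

q = Q/b = 60.4/10.0 = 6.04 m²/s; V₁ = q/y₁ = 8.86 m/s. Fr₁ = V₁/√(g·y₁) = 3.42.
By Bélanger, y₂/y₁ = ½[√(1 + 8Fr₁²) − 1] = ½[√94.79 − 1] = 4.37.

y₂/y₁ = 4.37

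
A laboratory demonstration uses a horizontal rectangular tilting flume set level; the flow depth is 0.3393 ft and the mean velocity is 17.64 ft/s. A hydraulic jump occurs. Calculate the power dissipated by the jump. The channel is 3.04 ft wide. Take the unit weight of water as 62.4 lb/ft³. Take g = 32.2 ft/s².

P = 5.527 hp

Fr₁ = V₁/√(g·y₁) = 17.64/√(32.2×0.3393) = 5.337.
By Bélanger, y₂/y₁ = ½[√(1 + 8Fr₁²) − 1] = ½[√228.85 − 1] = 7.064.
y₂ = 7.064 × 0.3393 = 2.397 ft.
q = V₁·y₁ = 17.64 × 0.3393 = 5.985 ft²/s. V₂ = q/y₂ = 5.985/2.397 = 2.497 ft/s. E₁ = y₁ + V₁²/2g = 5.171 ft; E₂ = y₂ + V₂²/2g = 2.494 ft. ΔE = E₁ − E₂ = 2.678 ft.
Q = q·b = 5.985 × 3.04 = 18.20 cfs. P = γ·Q·ΔE/550 = 62.4 × 18.20 × 2.678 / 550 = 5.527 hp.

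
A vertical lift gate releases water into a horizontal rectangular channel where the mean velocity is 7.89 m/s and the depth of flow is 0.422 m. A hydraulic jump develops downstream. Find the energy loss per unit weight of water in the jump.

ΔE = 1.36 m

Fr₁ = V₁/√(g·y₁) = 7.89/√(9.81×0.422) = 3.88.
By Bélanger, y₂/y₁ = ½[√(1 + 8Fr₁²) − 1] = ½[√121.3 − 1] = 5.01.
y₂ = 5.01 × 0.422 = 2.11 m.
q = V₁·y₁ = 7.89 × 0.422 = 3.33 m²/s. V₂ = q/y₂ = 3.33/2.11 = 1.58 m/s. E₁ = y₁ + V₁²/2g = 3.59 m; E₂ = y₂ + V₂²/2g = 2.24 m. ΔE = E₁ − E₂ = 1.36 m.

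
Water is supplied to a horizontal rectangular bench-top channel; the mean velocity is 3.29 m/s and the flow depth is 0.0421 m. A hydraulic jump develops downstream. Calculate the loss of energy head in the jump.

Fr₁ = V₁/√(g·y₁) = 3.29/√(9.81×0.0421) = 5.12.
Bélanger equation: y₂/y₁ = ½[√(1 + 8Fr₁²) − 1] = ½[√210.7 − 1] = 6.76.
y₂ = 6.76 × 0.0421 = 0.284 m.
q = V₁·y₁ = 3.29 × 0.0421 = 0.139 m²/s. V₂ = q/y₂ = 0.139/0.284 = 0.487 m/s. E₁ = y₁ + V₁²/2g = 0.594 m; E₂ = y₂ + V₂²/2g = 0.297 m. ΔE = E₁ − E₂ = 0.297 m.

ΔE = 0.297 m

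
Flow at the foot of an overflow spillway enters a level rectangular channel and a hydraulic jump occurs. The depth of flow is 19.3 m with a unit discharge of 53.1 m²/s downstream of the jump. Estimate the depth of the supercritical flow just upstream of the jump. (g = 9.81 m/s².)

V₂ = q/y₂ = 53.1/19.3 = 2.75 m/s; Fr₂ = V₂/√(g·y₂) = 0.200.
The Bélanger relation is symmetric: y₁/y₂ = ½[√(1 + 8Fr₂²) − 1] = ½[√1.320 − 1] = 0.0744.
y₁ = 0.0744 × 19.3 = 1.44 m.

y₁ = 1.44 m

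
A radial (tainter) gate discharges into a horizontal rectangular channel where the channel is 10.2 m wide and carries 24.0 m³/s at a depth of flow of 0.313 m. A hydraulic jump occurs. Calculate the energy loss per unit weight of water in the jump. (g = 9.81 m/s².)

q = Q/b = 24.0/10.2 = 2.35 m²/s; V₁ = q/y₁ = 7.52 m/s. Fr₁ = V₁/√(g·y₁) = 4.29.
From the momentum equation for a rectangular channel, y₂/y₁ = ½[√(1 + 8Fr₁²) − 1] = ½[√148.2 − 1] = 5.59.
y₂ = 5.59 × 0.313 = 1.75 m.
V₂ = q/y₂ = 2.35/1.75 = 1.35 m/s. E₁ = y₁ + V₁²/2g = 3.19 m; E₂ = y₂ + V₂²/2g = 1.84 m. ΔE = E₁ − E₂ = 1.35 m.

ΔE = 1.35 m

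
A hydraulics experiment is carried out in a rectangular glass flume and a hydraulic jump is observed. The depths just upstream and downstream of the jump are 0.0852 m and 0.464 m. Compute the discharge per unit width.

q = 0.326 m²/s

For a rectangular channel the momentum equation gives q² = ½·g·y₁·y₂·(y₁ + y₂) = ½×9.81×0.0852×0.464×0.549 = 0.106.
q = √0.106 = 0.326 m²/s.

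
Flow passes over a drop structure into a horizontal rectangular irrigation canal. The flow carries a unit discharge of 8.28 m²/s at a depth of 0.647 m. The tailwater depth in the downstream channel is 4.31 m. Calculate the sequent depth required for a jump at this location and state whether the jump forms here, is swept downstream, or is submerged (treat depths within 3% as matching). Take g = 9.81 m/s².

y₂ = 4.34 m; the jump forms here

V₁ = q/y₁ = 8.28/0.647 = 12.8 m/s. Fr₁ = V₁/√(g·y₁) = 12.8/√(9.81×0.647) = 5.08.
By Bélanger, y₂/y₁ = ½[√(1 + 8Fr₁²) − 1] = ½[√207.4 − 1] = 6.70.
y₂ = 6.70 × 0.647 = 4.34 m.
Tailwater y_tw = 4.31 m: y_tw ≈ y₂, so the jump forms here.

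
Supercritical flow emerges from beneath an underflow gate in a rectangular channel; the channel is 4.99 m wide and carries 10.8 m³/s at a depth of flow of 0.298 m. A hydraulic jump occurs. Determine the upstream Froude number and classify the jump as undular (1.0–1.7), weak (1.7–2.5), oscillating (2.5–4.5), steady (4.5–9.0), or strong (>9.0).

q = Q/b = 10.8/4.99 = 2.16 m²/s; V₁ = q/y₁ = 7.26 m/s. Fr₁ = V₁/√(g·y₁) = 4.25.
Fr₁ = 4.25 lies in the oscillating range.

Fr₁ = 4.25; oscillating jump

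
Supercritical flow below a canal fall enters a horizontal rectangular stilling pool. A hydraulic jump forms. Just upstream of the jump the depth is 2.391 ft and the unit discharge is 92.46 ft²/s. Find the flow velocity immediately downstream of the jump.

V₁ = q/y₁ = 92.46/2.391 = 38.67 ft/s. Fr₁ = V₁/√(g·y₁) = 38.67/√(32.2×2.391) = 4.407.
From the momentum equation for a rectangular channel, y₂/y₁ = ½[√(1 + 8Fr₁²) − 1] = ½[√156.38 − 1] = 5.753.
y₂ = 5.753 × 2.391 = 13.75 ft.
V₂ = q/y₂ = 92.46/13.75 = 6.722 ft/s.

V₂ = 6.722 ft/s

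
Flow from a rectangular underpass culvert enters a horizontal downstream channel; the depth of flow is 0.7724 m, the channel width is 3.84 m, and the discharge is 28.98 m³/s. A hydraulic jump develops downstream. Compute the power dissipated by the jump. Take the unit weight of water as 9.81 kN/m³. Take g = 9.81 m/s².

q = Q/b = 28.98/3.84 = 7.547 m²/s; V₁ = q/y₁ = 9.771 m/s. Fr₁ = V₁/√(g·y₁) = 3.550.
Bélanger equation: y₂/y₁ = ½[√(1 + 8Fr₁²) − 1] = ½[√101.79 − 1] = 4.545.
y₂ = 4.545 × 0.7724 = 3.510 m.
Head loss: ΔE = (y₂ − y₁)³/(4y₁y₂) = (3.510 − 0.7724)³/(4×0.7724×3.510) = 20.52/10.85 = 1.892 m.
P = γ·Q·ΔE = 9.81 × 28.98 × 1.892 = 538.0 kW.

P = 538.0 kW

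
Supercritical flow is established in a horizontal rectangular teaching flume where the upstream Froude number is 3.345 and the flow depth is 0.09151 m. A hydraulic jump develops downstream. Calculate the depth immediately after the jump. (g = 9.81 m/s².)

Fr₁ = 3.345 (given).
Bélanger equation: y₂/y₁ = ½[√(1 + 8Fr₁²) − 1] = ½[√90.512 − 1] = 4.257.
y₂ = 4.257 × 0.09151 = 0.3895 m.

y₂ = 0.3895 m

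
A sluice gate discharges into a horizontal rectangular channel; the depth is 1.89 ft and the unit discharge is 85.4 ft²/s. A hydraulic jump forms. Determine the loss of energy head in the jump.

V₁ = q/y₁ = 85.4/1.89 = 45.2 ft/s. Fr₁ = V₁/√(g·y₁) = 45.2/√(32.2×1.89) = 5.79.
Conjugate-depth relation: y₂/y₁ = ½[√(1 + 8Fr₁²) − 1] = ½[√269.4 − 1] = 7.71.
y₂ = 7.71 × 1.89 = 14.6 ft.
V₂ = q/y₂ = 85.4/14.6 = 5.86 ft/s. E₁ = y₁ + V₁²/2g = 33.6 ft; E₂ = y₂ + V₂²/2g = 15.1 ft. ΔE = E₁ − E₂ = 18.5 ft.

ΔE = 18.5 ft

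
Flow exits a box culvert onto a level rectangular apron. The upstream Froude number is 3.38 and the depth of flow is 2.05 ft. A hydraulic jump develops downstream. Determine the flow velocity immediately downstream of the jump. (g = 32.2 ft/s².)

V₂ = 6.38 ft/s

Fr₁ = 3.38 (given).
Bélanger equation: y₂/y₁ = ½[√(1 + 8Fr₁²) − 1] = ½[√92.40 − 1] = 4.31.
y₂ = 4.31 × 2.05 = 8.83 ft.
V₁ = Fr₁·√(g·y₁) = 3.38×√(32.2×2.05) = 27.5 ft/s; q = V₁·y₁ = 56.3 ft²/s.
V₂ = q/y₂ = 56.3/8.83 = 6.38 ft/s.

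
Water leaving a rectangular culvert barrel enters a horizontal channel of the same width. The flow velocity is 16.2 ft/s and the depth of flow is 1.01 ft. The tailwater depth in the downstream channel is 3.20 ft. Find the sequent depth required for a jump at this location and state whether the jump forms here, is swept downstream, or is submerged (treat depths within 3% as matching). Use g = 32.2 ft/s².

y₂ = 3.58 ft; the jump is swept downstream

Fr₁ = V₁/√(g·y₁) = 16.2/√(32.2×1.01) = 2.84.
From the momentum equation for a rectangular channel, y₂/y₁ = ½[√(1 + 8Fr₁²) − 1] = ½[√65.56 − 1] = 3.55.
y₂ = 3.55 × 1.01 = 3.58 ft.
Tailwater y_tw = 3.20 ft: y_tw < y₂, so the jump is swept downstream.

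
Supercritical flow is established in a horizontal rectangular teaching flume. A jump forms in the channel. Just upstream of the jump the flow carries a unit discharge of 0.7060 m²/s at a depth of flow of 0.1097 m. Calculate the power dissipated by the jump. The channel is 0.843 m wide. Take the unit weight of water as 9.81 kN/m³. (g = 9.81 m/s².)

P = 7.478 kW

V₁ = q/y₁ = 0.7060/0.1097 = 6.436 m/s. Fr₁ = V₁/√(g·y₁) = 6.436/√(9.81×0.1097) = 6.204.
Bélanger equation: y₂/y₁ = ½[√(1 + 8Fr₁²) − 1] = ½[√308.90 − 1] = 8.288.
y₂ = 8.288 × 0.1097 = 0.9092 m.
Head loss: ΔE = (y₂ − y₁)³/(4y₁y₂) = (0.9092 − 0.1097)³/(4×0.1097×0.9092) = 0.5110/0.3989 = 1.281 m.
Q = q·b = 0.7060 × 0.843 = 0.5952 m³/s. P = γ·Q·ΔE = 9.81 × 0.5952 × 1.281 = 7.478 kW.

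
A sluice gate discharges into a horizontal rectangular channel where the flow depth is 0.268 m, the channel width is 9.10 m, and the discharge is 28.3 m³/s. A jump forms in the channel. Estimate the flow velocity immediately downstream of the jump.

q = Q/b = 28.3/9.10 = 3.11 m²/s; V₁ = q/y₁ = 11.6 m/s. Fr₁ = V₁/√(g·y₁) = 7.16.
From the momentum equation for a rectangular channel, y₂/y₁ = ½[√(1 + 8Fr₁²) − 1] = ½[√410.7 − 1] = 9.63.
y₂ = 9.63 × 0.268 = 2.58 m.
V₂ = q/y₂ = 3.11/2.58 = 1.20 m/s.

V₂ = 1.20 m/s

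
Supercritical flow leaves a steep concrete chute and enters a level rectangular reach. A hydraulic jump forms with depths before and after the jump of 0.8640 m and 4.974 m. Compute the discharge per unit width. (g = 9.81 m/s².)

For a rectangular channel the momentum equation gives q² = ½·g·y₁·y₂·(y₁ + y₂) = ½×9.81×0.8640×4.974×5.838 = 123.1.
q = √123.1 = 11.09 m²/s.

q = 11.09 m²/s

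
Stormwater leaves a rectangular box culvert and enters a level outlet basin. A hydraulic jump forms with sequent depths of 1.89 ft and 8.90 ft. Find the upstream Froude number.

Fr₁ = 3.67

For a rectangular channel the momentum equation gives q² = ½·g·y₁·y₂·(y₁ + y₂) = ½×32.2×1.89×8.90×10.8 = 2922.
q = √2922 = 54.1 ft²/s.
V₁ = q/y₁ = 28.6 ft/s; Fr₁ = V₁/√(g·y₁) = 3.67.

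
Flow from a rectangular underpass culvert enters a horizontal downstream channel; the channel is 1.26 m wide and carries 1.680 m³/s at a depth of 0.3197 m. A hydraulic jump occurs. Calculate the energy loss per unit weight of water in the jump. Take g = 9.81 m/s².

ΔE = 0.1816 m

q = Q/b = 1.680/1.26 = 1.333 m²/s; V₁ = q/y₁ = 4.171 m/s. Fr₁ = V₁/√(g·y₁) = 2.355.
Sequent-depth ratio: y₂/y₁ = ½[√(1 + 8Fr₁²) − 1] = ½[√45.368 − 1] = 2.868.
y₂ = 2.868 × 0.3197 = 0.9168 m.
Head loss: ΔE = (y₂ − y₁)³/(4y₁y₂) = (0.9168 − 0.3197)³/(4×0.3197×0.9168) = 0.2129/1.172 = 0.1816 m.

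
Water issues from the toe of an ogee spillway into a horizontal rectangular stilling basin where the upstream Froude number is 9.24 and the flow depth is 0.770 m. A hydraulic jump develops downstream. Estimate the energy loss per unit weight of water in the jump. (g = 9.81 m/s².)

Fr₁ = 9.24 (given).
From the momentum equation for a rectangular channel, y₂/y₁ = ½[√(1 + 8Fr₁²) − 1] = ½[√684.0 − 1] = 12.6.
y₂ = 12.6 × 0.770 = 9.68 m.
Head loss: ΔE = (y₂ − y₁)³/(4y₁y₂) = (9.68 − 0.770)³/(4×0.770×9.68) = 708/29.8 = 23.7 m.

ΔE = 23.7 m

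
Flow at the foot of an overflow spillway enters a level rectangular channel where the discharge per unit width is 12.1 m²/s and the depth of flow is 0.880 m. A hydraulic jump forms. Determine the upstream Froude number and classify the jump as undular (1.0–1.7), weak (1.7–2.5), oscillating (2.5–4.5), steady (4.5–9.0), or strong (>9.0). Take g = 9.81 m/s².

Fr₁ = 4.68; steady jump

V₁ = q/y₁ = 12.1/0.880 = 13.8 m/s. Fr₁ = V₁/√(g·y₁) = 13.8/√(9.81×0.880) = 4.68.
Fr₁ = 4.68 lies in the steady range.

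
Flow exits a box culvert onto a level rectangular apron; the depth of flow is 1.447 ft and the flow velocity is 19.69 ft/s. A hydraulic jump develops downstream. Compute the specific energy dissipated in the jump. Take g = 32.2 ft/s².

ΔE = 1.782 ft

Fr₁ = V₁/√(g·y₁) = 19.69/√(32.2×1.447) = 2.885.
From the momentum equation for a rectangular channel, y₂/y₁ = ½[√(1 + 8Fr₁²) − 1] = ½[√67.567 − 1] = 3.610.
y₂ = 3.610 × 1.447 = 5.224 ft.
q = V₁·y₁ = 19.69 × 1.447 = 28.49 ft²/s. V₂ = q/y₂ = 28.49/5.224 = 5.454 ft/s. E₁ = y₁ + V₁²/2g = 7.467 ft; E₂ = y₂ + V₂²/2g = 5.686 ft. ΔE = E₁ − E₂ = 1.782 ft.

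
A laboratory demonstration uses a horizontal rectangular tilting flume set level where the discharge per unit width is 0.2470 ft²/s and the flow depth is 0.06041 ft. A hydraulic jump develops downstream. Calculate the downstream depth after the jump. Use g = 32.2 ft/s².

V₁ = q/y₁ = 0.2470/0.06041 = 4.089 ft/s. Fr₁ = V₁/√(g·y₁) = 4.089/√(32.2×0.06041) = 2.932.
From the momentum equation for a rectangular channel, y₂/y₁ = ½[√(1 + 8Fr₁²) − 1] = ½[√69.755 − 1] = 3.676.
y₂ = 3.676 × 0.06041 = 0.2221 ft.

y₂ = 0.2221 ft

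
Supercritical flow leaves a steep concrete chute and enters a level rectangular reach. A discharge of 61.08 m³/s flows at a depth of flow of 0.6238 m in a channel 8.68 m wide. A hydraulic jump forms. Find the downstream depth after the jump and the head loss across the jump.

y₂ = 3.723 m; ΔE = 3.205 m

q = Q/b = 61.08/8.68 = 7.037 m²/s; V₁ = q/y₁ = 11.28 m/s. Fr₁ = V₁/√(g·y₁) = 4.560.
Bélanger equation: y₂/y₁ = ½[√(1 + 8Fr₁²) − 1] = ½[√167.36 − 1] = 5.968.
y₂ = 5.968 × 0.6238 = 3.723 m.
Head loss: ΔE = (y₂ − y₁)³/(4y₁y₂) = (3.723 − 0.6238)³/(4×0.6238×3.723) = 29.77/9.290 = 3.205 m.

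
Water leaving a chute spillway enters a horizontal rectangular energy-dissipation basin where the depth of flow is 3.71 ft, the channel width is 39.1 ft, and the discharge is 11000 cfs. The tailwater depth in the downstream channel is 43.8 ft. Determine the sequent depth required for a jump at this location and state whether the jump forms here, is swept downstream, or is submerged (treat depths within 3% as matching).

y₂ = 34.6 ft; the jump is submerged

q = Q/b = 11000/39.1 = 281 ft²/s; V₁ = q/y₁ = 75.8 ft/s. Fr₁ = V₁/√(g·y₁) = 6.94.
Bélanger equation: y₂/y₁ = ½[√(1 + 8Fr₁²) − 1] = ½[√386.1 − 1] = 9.32.
y₂ = 9.32 × 3.71 = 34.6 ft.
Tailwater y_tw = 43.8 ft: y_tw > y₂, so the jump is submerged.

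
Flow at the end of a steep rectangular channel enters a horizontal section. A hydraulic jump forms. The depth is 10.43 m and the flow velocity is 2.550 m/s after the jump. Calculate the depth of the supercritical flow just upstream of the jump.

Fr₂ = V₂/√(g·y₂) = 2.550/√(9.81×10.43) = 0.2521.
Applying the sequent-depth relation in reverse, y₁/y₂ = ½[√(1 + 8Fr₂²) − 1] = ½[√1.5084 − 1] = 0.1141.
y₁ = 0.1141 × 10.43 = 1.190 m.

y₁ = 1.190 m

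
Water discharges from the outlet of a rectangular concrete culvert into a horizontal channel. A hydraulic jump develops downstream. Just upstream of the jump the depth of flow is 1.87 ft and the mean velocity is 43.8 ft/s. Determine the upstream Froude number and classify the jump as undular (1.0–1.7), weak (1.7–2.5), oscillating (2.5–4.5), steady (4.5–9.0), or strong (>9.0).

Fr₁ = V₁/√(g·y₁) = 43.8/√(32.2×1.87) = 5.64.
Fr₁ = 5.64 lies in the steady range.

Fr₁ = 5.64; steady jump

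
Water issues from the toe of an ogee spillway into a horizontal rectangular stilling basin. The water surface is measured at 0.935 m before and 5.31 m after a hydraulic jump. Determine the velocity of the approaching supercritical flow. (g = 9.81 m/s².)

For a rectangular channel the momentum equation gives q² = ½·g·y₁·y₂·(y₁ + y₂) = ½×9.81×0.935×5.31×6.24 = 152.
q = √152 = 12.3 m²/s.
V₁ = q/y₁ = 12.3/0.935 = 13.2 m/s.

V₁ = 13.2 m/s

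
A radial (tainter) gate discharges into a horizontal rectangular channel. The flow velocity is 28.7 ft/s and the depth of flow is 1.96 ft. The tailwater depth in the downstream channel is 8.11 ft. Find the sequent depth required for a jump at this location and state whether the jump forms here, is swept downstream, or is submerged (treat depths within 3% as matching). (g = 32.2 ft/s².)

Fr₁ = V₁/√(g·y₁) = 28.7/√(32.2×1.96) = 3.61.
Conjugate-depth relation: y₂/y₁ = ½[√(1 + 8Fr₁²) − 1] = ½[√105.4 − 1] = 4.63.
y₂ = 4.63 × 1.96 = 9.08 ft.
Tailwater y_tw = 8.11 ft: y_tw < y₂, so the jump is swept downstream.

y₂ = 9.08 ft; the jump is swept downstream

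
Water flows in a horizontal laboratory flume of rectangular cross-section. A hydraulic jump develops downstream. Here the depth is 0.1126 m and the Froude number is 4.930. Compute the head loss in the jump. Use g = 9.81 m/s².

Fr₁ = 4.930 (given).
From the momentum equation for a rectangular channel, y₂/y₁ = ½[√(1 + 8Fr₁²) − 1] = ½[√195.44 − 1] = 6.490.
y₂ = 6.490 × 0.1126 = 0.7308 m.
Head loss: ΔE = (y₂ − y₁)³/(4y₁y₂) = (0.7308 − 0.1126)³/(4×0.1126×0.7308) = 0.2362/0.3291 = 0.7177 m.

ΔE = 0.7177 m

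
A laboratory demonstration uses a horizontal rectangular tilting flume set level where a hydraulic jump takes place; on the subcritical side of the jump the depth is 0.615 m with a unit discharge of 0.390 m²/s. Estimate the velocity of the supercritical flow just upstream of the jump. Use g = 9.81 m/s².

V₁ = 5.32 m/s

V₂ = q/y₂ = 0.390/0.615 = 0.634 m/s; Fr₂ = V₂/√(g·y₂) = 0.258.
Since the conjugate-depth ratio holds either way, y₁/y₂ = ½[√(1 + 8Fr₂²) − 1] = ½[√1.533 − 1] = 0.119.
y₁ = 0.119 × 0.615 = 0.0733 m.
V₁ = q/y₁ = 0.390/0.0733 = 5.32 m/s.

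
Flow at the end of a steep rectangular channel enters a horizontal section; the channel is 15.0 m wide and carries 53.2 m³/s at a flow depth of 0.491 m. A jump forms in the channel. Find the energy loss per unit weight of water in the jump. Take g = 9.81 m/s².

q = Q/b = 53.2/15.0 = 3.55 m²/s; V₁ = q/y₁ = 7.22 m/s. Fr₁ = V₁/√(g·y₁) = 3.29.
Sequent-depth ratio: y₂/y₁ = ½[√(1 + 8Fr₁²) − 1] = ½[√87.66 − 1] = 4.18.
y₂ = 4.18 × 0.491 = 2.05 m.
V₂ = q/y₂ = 3.55/2.05 = 1.73 m/s. E₁ = y₁ + V₁²/2g = 3.15 m; E₂ = y₂ + V₂²/2g = 2.21 m. ΔE = E₁ − E₂ = 0.945 m.

ΔE = 0.945 m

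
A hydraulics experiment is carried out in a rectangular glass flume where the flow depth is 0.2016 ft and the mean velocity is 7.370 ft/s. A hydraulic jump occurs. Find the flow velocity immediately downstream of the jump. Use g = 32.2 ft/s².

Fr₁ = V₁/√(g·y₁) = 7.370/√(32.2×0.2016) = 2.893.
From the momentum equation for a rectangular channel, y₂/y₁ = ½[√(1 + 8Fr₁²) − 1] = ½[√67.939 − 1] = 3.621.
y₂ = 3.621 × 0.2016 = 0.7300 ft.
q = V₁·y₁ = 7.370 × 0.2016 = 1.486 ft²/s.
V₂ = q/y₂ = 1.486/0.7300 = 2.035 ft/s.

V₂ = 2.035 ft/s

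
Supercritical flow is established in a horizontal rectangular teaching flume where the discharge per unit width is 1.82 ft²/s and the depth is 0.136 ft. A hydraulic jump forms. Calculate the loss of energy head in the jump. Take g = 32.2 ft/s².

V₁ = q/y₁ = 1.82/0.136 = 13.4 ft/s. Fr₁ = V₁/√(g·y₁) = 13.4/√(32.2×0.136) = 6.39.
From the momentum equation for a rectangular channel, y₂/y₁ = ½[√(1 + 8Fr₁²) − 1] = ½[√328.2 − 1] = 8.56.
y₂ = 8.56 × 0.136 = 1.16 ft.
Head loss: ΔE = (y₂ − y₁)³/(4y₁y₂) = (1.16 − 0.136)³/(4×0.136×1.16) = 1.09/0.633 = 1.72 ft.

ΔE = 1.72 ft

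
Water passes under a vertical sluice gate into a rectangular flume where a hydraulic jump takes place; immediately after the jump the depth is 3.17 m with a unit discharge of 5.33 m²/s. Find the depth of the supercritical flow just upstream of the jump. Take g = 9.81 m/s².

V₂ = q/y₂ = 5.33/3.17 = 1.68 m/s; Fr₂ = V₂/√(g·y₂) = 0.302.
Since the conjugate-depth ratio holds either way, y₁/y₂ = ½[√(1 + 8Fr₂²) − 1] = ½[√1.727 − 1] = 0.157.
y₁ = 0.157 × 3.17 = 0.498 m.

y₁ = 0.498 m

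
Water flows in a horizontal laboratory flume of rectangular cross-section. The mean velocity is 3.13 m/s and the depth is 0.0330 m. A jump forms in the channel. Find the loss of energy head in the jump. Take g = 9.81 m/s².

Fr₁ = V₁/√(g·y₁) = 3.13/√(9.81×0.0330) = 5.50.
Sequent-depth ratio: y₂/y₁ = ½[√(1 + 8Fr₁²) − 1] = ½[√243.1 − 1] = 7.30.
y₂ = 7.30 × 0.0330 = 0.241 m.
q = V₁·y₁ = 3.13 × 0.0330 = 0.103 m²/s. V₂ = q/y₂ = 0.103/0.241 = 0.429 m/s. E₁ = y₁ + V₁²/2g = 0.532 m; E₂ = y₂ + V₂²/2g = 0.250 m. ΔE = E₁ − E₂ = 0.282 m.

ΔE = 0.282 m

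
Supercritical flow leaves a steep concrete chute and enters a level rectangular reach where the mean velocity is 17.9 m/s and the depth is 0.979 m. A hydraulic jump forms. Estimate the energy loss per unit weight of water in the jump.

ΔE = 9.51 m

Fr₁ = V₁/√(g·y₁) = 17.9/√(9.81×0.979) = 5.78.
Conjugate-depth relation: y₂/y₁ = ½[√(1 + 8Fr₁²) − 1] = ½[√267.9 − 1] = 7.68.
y₂ = 7.68 × 0.979 = 7.52 m.
q = V₁·y₁ = 17.9 × 0.979 = 17.5 m²/s. V₂ = q/y₂ = 17.5/7.52 = 2.33 m/s. E₁ = y₁ + V₁²/2g = 17.3 m; E₂ = y₂ + V₂²/2g = 7.80 m. ΔE = E₁ − E₂ = 9.51 m.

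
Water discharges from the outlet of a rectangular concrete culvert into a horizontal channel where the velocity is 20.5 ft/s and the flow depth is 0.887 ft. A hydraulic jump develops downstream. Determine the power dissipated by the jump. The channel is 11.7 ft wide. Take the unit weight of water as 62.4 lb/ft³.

P = 66.6 hp

Fr₁ = V₁/√(g·y₁) = 20.5/√(32.2×0.887) = 3.84.
From the momentum equation for a rectangular channel, y₂/y₁ = ½[√(1 + 8Fr₁²) − 1] = ½[√118.7 − 1] = 4.95.
y₂ = 4.95 × 0.887 = 4.39 ft.
Head loss: ΔE = (y₂ − y₁)³/(4y₁y₂) = (4.39 − 0.887)³/(4×0.887×4.39) = 42.9/15.6 = 2.76 ft.
q = V₁·y₁ = 20.5 × 0.887 = 18.2 ft²/s. Q = q·b = 18.2 × 11.7 = 213 cfs. P = γ·Q·ΔE/550 = 62.4 × 213 × 2.76 / 550 = 66.6 hp.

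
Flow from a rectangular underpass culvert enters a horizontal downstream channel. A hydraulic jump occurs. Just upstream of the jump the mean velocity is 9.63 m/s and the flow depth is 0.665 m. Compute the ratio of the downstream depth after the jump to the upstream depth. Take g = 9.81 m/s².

y₂/y₁ = 4.86

Fr₁ = V₁/√(g·y₁) = 9.63/√(9.81×0.665) = 3.77.
Conjugate-depth relation: y₂/y₁ = ½[√(1 + 8Fr₁²) − 1] = ½[√114.7 − 1] = 4.86.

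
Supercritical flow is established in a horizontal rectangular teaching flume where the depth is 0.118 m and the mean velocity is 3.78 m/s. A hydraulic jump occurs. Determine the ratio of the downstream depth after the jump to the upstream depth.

Fr₁ = V₁/√(g·y₁) = 3.78/√(9.81×0.118) = 3.51.
Bélanger equation: y₂/y₁ = ½[√(1 + 8Fr₁²) − 1] = ½[√99.75 − 1] = 4.49.

y₂/y₁ = 4.49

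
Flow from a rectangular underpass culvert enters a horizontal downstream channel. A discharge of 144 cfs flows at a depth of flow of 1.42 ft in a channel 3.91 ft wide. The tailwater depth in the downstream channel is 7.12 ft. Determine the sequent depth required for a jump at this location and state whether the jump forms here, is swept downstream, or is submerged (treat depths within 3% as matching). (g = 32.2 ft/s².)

q = Q/b = 144/3.91 = 36.8 ft²/s; V₁ = q/y₁ = 25.9 ft/s. Fr₁ = V₁/√(g·y₁) = 3.84.
From the momentum equation for a rectangular channel, y₂/y₁ = ½[√(1 + 8Fr₁²) − 1] = ½[√118.7 − 1] = 4.95.
y₂ = 4.95 × 1.42 = 7.03 ft.
Tailwater y_tw = 7.12 ft: y_tw ≈ y₂, so the jump forms here.

y₂ = 7.03 ft; the jump forms here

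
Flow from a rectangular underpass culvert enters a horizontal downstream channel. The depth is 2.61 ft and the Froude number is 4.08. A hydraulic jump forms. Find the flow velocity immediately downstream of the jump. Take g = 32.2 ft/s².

V₂ = 7.07 ft/s

Fr₁ = 4.08 (given).
By Bélanger, y₂/y₁ = ½[√(1 + 8Fr₁²) − 1] = ½[√134.2 − 1] = 5.29.
y₂ = 5.29 × 2.61 = 13.8 ft.
V₁ = Fr₁·√(g·y₁) = 4.08×√(32.2×2.61) = 37.4 ft/s; q = V₁·y₁ = 97.6 ft²/s.
V₂ = q/y₂ = 97.6/13.8 = 7.07 ft/s.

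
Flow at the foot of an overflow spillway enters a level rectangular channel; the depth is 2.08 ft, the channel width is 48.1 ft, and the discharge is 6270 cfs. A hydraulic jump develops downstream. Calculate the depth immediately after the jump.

y₂ = 21.5 ft

q = Q/b = 6270/48.1 = 130 ft²/s; V₁ = q/y₁ = 62.7 ft/s. Fr₁ = V₁/√(g·y₁) = 7.66.
By Bélanger, y₂/y₁ = ½[√(1 + 8Fr₁²) − 1] = ½[√470.1 − 1] = 10.3.
y₂ = 10.3 × 2.08 = 21.5 ft.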